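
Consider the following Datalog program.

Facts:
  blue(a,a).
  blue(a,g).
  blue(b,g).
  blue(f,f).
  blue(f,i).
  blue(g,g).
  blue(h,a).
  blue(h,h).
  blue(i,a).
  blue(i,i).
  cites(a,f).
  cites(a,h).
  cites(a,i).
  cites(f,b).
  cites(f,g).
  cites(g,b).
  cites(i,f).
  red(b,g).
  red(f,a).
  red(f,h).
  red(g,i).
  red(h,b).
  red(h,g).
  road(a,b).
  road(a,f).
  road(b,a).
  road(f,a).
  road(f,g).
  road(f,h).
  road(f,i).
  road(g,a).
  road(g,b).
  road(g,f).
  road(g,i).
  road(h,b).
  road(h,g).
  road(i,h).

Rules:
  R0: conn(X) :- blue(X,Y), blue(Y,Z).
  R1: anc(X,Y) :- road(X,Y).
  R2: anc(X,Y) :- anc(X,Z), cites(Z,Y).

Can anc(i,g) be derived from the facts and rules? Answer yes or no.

round 1: derive anc(a,b) via R1 from road(a,b)
round 1: derive anc(a,f) via R1 from road(a,f)
round 1: derive anc(b,a) via R1 from road(b,a)
round 1: derive anc(f,a) via R1 from road(f,a)
round 1: derive anc(f,g) via R1 from road(f,g)
round 1: derive anc(f,h) via R1 from road(f,h)
round 1: derive anc(f,i) via R1 from road(f,i)
round 1: derive anc(g,a) via R1 from road(g,a)
round 1: derive anc(g,b) via R1 from road(g,b)
round 1: derive anc(g,f) via R1 from road(g,f)
round 1: derive anc(g,i) via R1 from road(g,i)
round 1: derive anc(h,b) via R1 from road(h,b)
round 1: derive anc(h,g) via R1 from road(h,g)
round 1: derive anc(i,h) via R1 from road(i,h)
round 2: derive anc(a,g) via R2 from anc(a,f), cites(f,g)
round 2: derive anc(b,f) via R2 from anc(b,a), cites(a,f)
round 2: derive anc(b,h) via R2 from anc(b,a), cites(a,h)
round 2: derive anc(b,i) via R2 from anc(b,a), cites(a,i)
round 2: derive anc(f,b) via R2 from anc(f,g), cites(g,b)
round 2: derive anc(f,f) via R2 from anc(f,a), cites(a,f)
round 2: derive anc(g,g) via R2 from anc(g,f), cites(f,g)
round 2: derive anc(g,h) via R2 from anc(g,a), cites(a,h)
round 3: derive anc(b,b) via R2 from anc(b,f), cites(f,b)
round 3: derive anc(b,g) via R2 from anc(b,f), cites(f,g)

no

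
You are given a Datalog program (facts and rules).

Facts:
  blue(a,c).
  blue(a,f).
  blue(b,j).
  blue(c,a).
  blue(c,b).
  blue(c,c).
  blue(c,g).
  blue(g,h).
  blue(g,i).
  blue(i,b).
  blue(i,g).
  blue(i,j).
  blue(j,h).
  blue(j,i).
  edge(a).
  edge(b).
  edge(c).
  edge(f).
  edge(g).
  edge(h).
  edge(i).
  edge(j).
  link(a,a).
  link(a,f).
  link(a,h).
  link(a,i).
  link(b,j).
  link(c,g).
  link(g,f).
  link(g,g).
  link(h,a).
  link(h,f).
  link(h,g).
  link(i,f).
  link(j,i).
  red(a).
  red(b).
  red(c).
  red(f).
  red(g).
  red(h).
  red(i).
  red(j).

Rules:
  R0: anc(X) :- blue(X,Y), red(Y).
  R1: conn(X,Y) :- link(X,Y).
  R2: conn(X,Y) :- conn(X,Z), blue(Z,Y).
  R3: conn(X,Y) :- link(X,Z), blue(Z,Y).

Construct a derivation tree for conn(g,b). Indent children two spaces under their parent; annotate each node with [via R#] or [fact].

conn(g,b)  [via R2]
  conn(g,i)  [via R3]
    link(g,g)  [fact]
    blue(g,i)  [fact]
  blue(i,b)  [fact]

round 1: derive conn(a,a) via R1 from link(a,a)
round 1: derive conn(a,f) via R1 from link(a,f)
round 1: derive conn(a,h) via R1 from link(a,h)
round 1: derive conn(a,i) via R1 from link(a,i)
round 1: derive conn(b,j) via R1 from link(b,j)
round 1: derive conn(c,g) via R1 from link(c,g)
round 1: derive conn(g,f) via R1 from link(g,f)
round 1: derive conn(g,g) via R1 from link(g,g)
round 1: derive conn(h,a) via R1 from link(h,a)
round 1: derive conn(h,f) via R1 from link(h,f)
round 1: derive conn(h,g) via R1 from link(h,g)
round 1: derive conn(i,f) via R1 from link(i,f)
round 1: derive conn(j,i) via R1 from link(j,i)
round 1: derive conn(a,b) via R3 from link(a,i), blue(i,b)
round 1: derive conn(a,c) via R3 from link(a,a), blue(a,c)
round 1: derive conn(a,g) via R3 from link(a,i), blue(i,g)
round 1: derive conn(a,j) via R3 from link(a,i), blue(i,j)
round 1: derive conn(b,h) via R3 from link(b,j), blue(j,h)
round 1: derive conn(b,i) via R3 from link(b,j), blue(j,i)
round 1: derive conn(c,h) via R3 from link(c,g), blue(g,h)
round 1: derive conn(c,i) via R3 from link(c,g), blue(g,i)
round 1: derive conn(g,h) via R3 from link(g,g), blue(g,h)
round 1: derive conn(g,i) via R3 from link(g,g), blue(g,i)
round 1: derive conn(h,c) via R3 from link(h,a), blue(a,c)
round 1: derive conn(h,h) via R3 from link(h,g), blue(g,h)
round 1: derive conn(h,i) via R3 from link(h,g), blue(g,i)
round 1: derive conn(j,b) via R3 from link(j,i), blue(i,b)
round 1: derive conn(j,g) via R3 from link(j,i), blue(i,g)
round 1: derive conn(j,j) via R3 from link(j,i), blue(i,j)
round 2: derive conn(b,b) via R2 from conn(b,i), blue(i,b)
round 2: derive conn(b,g) via R2 from conn(b,i), blue(i,g)
round 2: derive conn(c,b) via R2 from conn(c,i), blue(i,b)
round 2: derive conn(c,j) via R2 from conn(c,i), blue(i,j)
round 2: derive conn(g,b) via R2 from conn(g,i), blue(i,b)
round 2: derive conn(g,j) via R2 from conn(g,i), blue(i,j)
round 2: derive conn(h,b) via R2 from conn(h,c), blue(c,b)
round 2: derive conn(h,j) via R2 from conn(h,i), blue(i,j)
round 2: derive conn(j,h) via R2 from conn(j,g), blue(g,h)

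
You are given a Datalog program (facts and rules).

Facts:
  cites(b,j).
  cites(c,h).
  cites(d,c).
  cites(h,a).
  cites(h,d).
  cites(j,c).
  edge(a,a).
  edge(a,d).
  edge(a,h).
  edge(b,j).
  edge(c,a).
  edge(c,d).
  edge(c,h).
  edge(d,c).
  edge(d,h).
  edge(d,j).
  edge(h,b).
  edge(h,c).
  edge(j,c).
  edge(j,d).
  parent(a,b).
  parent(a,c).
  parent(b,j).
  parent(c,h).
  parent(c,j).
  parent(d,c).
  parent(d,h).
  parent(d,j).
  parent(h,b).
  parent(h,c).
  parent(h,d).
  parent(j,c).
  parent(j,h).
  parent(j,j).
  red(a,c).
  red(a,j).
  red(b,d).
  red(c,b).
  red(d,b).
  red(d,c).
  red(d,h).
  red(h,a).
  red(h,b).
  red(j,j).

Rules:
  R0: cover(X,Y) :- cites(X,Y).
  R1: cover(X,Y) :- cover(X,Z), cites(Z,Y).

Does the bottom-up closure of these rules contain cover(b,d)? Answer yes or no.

round 1: derive cover(b,j) via R0 from cites(b,j)
round 1: derive cover(c,h) via R0 from cites(c,h)
round 1: derive cover(d,c) via R0 from cites(d,c)
round 1: derive cover(h,a) via R0 from cites(h,a)
round 1: derive cover(h,d) via R0 from cites(h,d)
round 1: derive cover(j,c) via R0 from cites(j,c)
round 2: derive cover(b,c) via R1 from cover(b,j), cites(j,c)
round 2: derive cover(c,a) via R1 from cover(c,h), cites(h,a)
round 2: derive cover(c,d) via R1 from cover(c,h), cites(h,d)
round 2: derive cover(d,h) via R1 from cover(d,c), cites(c,h)
round 2: derive cover(h,c) via R1 from cover(h,d), cites(d,c)
round 2: derive cover(j,h) via R1 from cover(j,c), cites(c,h)
round 3: derive cover(b,h) via R1 from cover(b,c), cites(c,h)
round 3: derive cover(c,c) via R1 from cover(c,d), cites(d,c)
round 3: derive cover(d,a) via R1 from cover(d,h), cites(h,a)
round 3: derive cover(d,d) via R1 from cover(d,h), cites(h,d)
round 3: derive cover(h,h) via R1 from cover(h,c), cites(c,h)
round 3: derive cover(j,a) via R1 from cover(j,h), cites(h,a)
round 3: derive cover(j,d) via R1 from cover(j,h), cites(h,d)
round 4: derive cover(b,a) via R1 from cover(b,h), cites(h,a)
round 4: derive cover(b,d) via R1 from cover(b,h), cites(h,d)

yes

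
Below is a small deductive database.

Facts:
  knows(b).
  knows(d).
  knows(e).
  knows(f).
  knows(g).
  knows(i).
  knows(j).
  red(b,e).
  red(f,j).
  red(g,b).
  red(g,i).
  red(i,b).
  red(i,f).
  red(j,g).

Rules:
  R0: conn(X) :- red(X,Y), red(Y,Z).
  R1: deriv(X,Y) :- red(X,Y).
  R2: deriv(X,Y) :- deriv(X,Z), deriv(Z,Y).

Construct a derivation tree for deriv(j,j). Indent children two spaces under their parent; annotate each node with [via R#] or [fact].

deriv(j,j)  [via R2]
  deriv(j,i)  [via R2]
    deriv(j,g)  [via R1]
      red(j,g)  [fact]
    deriv(g,i)  [via R1]
      red(g,i)  [fact]
  deriv(i,j)  [via R2]
    deriv(i,f)  [via R1]
      red(i,f)  [fact]
    deriv(f,j)  [via R1]
      red(f,j)  [fact]

round 1: derive deriv(b,e) via R1 from red(b,e)
round 1: derive deriv(f,j) via R1 from red(f,j)
round 1: derive deriv(g,b) via R1 from red(g,b)
round 1: derive deriv(g,i) via R1 from red(g,i)
round 1: derive deriv(i,b) via R1 from red(i,b)
round 1: derive deriv(i,f) via R1 from red(i,f)
round 1: derive deriv(j,g) via R1 from red(j,g)
round 2: derive deriv(f,g) via R2 from deriv(f,j), deriv(j,g)
round 2: derive deriv(g,e) via R2 from deriv(g,b), deriv(b,e)
round 2: derive deriv(g,f) via R2 from deriv(g,i), deriv(i,f)
round 2: derive deriv(i,e) via R2 from deriv(i,b), deriv(b,e)
round 2: derive deriv(i,j) via R2 from deriv(i,f), deriv(f,j)
round 2: derive deriv(j,b) via R2 from deriv(j,g), deriv(g,b)
round 2: derive deriv(j,i) via R2 from deriv(j,g), deriv(g,i)
round 3: derive deriv(f,b) via R2 from deriv(f,g), deriv(g,b)
round 3: derive deriv(f,e) via R2 from deriv(f,g), deriv(g,e)
round 3: derive deriv(f,f) via R2 from deriv(f,g), deriv(g,f)
round 3: derive deriv(f,i) via R2 from deriv(f,g), deriv(g,i)
round 3: derive deriv(g,g) via R2 from deriv(g,f), deriv(f,g)
round 3: derive deriv(g,j) via R2 from deriv(g,f), deriv(f,j)
round 3: derive deriv(i,g) via R2 from deriv(i,f), deriv(f,g)
round 3: derive deriv(i,i) via R2 from deriv(i,j), deriv(j,i)
round 3: derive deriv(j,e) via R2 from deriv(j,b), deriv(b,e)
round 3: derive deriv(j,f) via R2 from deriv(j,g), deriv(g,f)
round 3: derive deriv(j,j) via R2 from deriv(j,i), deriv(i,j)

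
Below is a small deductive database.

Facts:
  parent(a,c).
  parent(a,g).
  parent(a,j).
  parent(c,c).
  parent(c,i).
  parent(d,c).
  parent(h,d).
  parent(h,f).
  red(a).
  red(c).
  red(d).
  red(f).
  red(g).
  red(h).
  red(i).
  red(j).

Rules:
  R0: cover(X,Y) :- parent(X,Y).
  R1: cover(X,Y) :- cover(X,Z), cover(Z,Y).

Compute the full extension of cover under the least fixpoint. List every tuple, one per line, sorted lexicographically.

cover(a,c)
cover(a,g)
cover(a,i)
cover(a,j)
cover(c,c)
cover(c,i)
cover(d,c)
cover(d,i)
cover(h,c)
cover(h,d)
cover(h,f)
cover(h,i)

round 1: derive cover(a,c) via R0 from parent(a,c)
round 1: derive cover(a,g) via R0 from parent(a,g)
round 1: derive cover(a,j) via R0 from parent(a,j)
round 1: derive cover(c,c) via R0 from parent(c,c)
round 1: derive cover(c,i) via R0 from parent(c,i)
round 1: derive cover(d,c) via R0 from parent(d,c)
round 1: derive cover(h,d) via R0 from parent(h,d)
round 1: derive cover(h,f) via R0 from parent(h,f)
round 2: derive cover(a,i) via R1 from cover(a,c), cover(c,i)
round 2: derive cover(d,i) via R1 from cover(d,c), cover(c,i)
round 2: derive cover(h,c) via R1 from cover(h,d), cover(d,c)
round 3: derive cover(h,i) via R1 from cover(h,c), cover(c,i)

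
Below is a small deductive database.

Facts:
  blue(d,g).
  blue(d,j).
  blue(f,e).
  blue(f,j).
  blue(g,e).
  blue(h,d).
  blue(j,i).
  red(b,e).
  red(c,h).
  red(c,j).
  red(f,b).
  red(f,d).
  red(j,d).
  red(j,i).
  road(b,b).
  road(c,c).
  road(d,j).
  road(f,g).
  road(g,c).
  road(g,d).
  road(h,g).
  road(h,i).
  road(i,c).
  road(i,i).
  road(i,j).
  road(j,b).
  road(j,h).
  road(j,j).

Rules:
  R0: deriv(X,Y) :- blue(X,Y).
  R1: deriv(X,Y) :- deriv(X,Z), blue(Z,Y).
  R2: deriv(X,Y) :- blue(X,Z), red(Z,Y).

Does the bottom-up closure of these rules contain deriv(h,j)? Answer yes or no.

yes

round 1: derive deriv(d,g) via R0 from blue(d,g)
round 1: derive deriv(d,j) via R0 from blue(d,j)
round 1: derive deriv(f,e) via R0 from blue(f,e)
round 1: derive deriv(f,j) via R0 from blue(f,j)
round 1: derive deriv(g,e) via R0 from blue(g,e)
round 1: derive deriv(h,d) via R0 from blue(h,d)
round 1: derive deriv(j,i) via R0 from blue(j,i)
round 1: derive deriv(d,d) via R2 from blue(d,j), red(j,d)
round 1: derive deriv(d,i) via R2 from blue(d,j), red(j,i)
round 1: derive deriv(f,d) via R2 from blue(f,j), red(j,d)
round 1: derive deriv(f,i) via R2 from blue(f,j), red(j,i)
round 2: derive deriv(d,e) via R1 from deriv(d,g), blue(g,e)
round 2: derive deriv(f,g) via R1 from deriv(f,d), blue(d,g)
round 2: derive deriv(h,g) via R1 from deriv(h,d), blue(d,g)
round 2: derive deriv(h,j) via R1 from deriv(h,d), blue(d,j)
round 3: derive deriv(h,e) via R1 from deriv(h,g), blue(g,e)
round 3: derive deriv(h,i) via R1 from deriv(h,j), blue(j,i)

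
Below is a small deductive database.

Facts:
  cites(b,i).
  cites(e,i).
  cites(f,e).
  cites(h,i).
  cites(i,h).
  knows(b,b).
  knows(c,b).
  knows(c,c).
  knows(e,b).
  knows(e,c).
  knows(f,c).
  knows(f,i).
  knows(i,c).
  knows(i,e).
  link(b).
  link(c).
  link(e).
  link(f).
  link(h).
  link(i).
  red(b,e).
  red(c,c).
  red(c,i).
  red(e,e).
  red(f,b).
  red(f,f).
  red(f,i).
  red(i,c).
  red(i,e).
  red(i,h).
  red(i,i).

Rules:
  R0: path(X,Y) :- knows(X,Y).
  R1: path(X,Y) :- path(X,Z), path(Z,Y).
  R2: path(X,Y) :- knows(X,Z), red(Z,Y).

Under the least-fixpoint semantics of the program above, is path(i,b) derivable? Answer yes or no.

yes

round 1: derive path(b,b) via R0 from knows(b,b)
round 1: derive path(c,b) via R0 from knows(c,b)
round 1: derive path(c,c) via R0 from knows(c,c)
round 1: derive path(e,b) via R0 from knows(e,b)
round 1: derive path(e,c) via R0 from knows(e,c)
round 1: derive path(f,c) via R0 from knows(f,c)
round 1: derive path(f,i) via R0 from knows(f,i)
round 1: derive path(i,c) via R0 from knows(i,c)
round 1: derive path(i,e) via R0 from knows(i,e)
round 1: derive path(b,e) via R2 from knows(b,b), red(b,e)
round 1: derive path(c,e) via R2 from knows(c,b), red(b,e)
round 1: derive path(c,i) via R2 from knows(c,c), red(c,i)
round 1: derive path(e,e) via R2 from knows(e,b), red(b,e)
round 1: derive path(e,i) via R2 from knows(e,c), red(c,i)
round 1: derive path(f,e) via R2 from knows(f,i), red(i,e)
round 1: derive path(f,h) via R2 from knows(f,i), red(i,h)
round 1: derive path(i,i) via R2 from knows(i,c), red(c,i)
round 2: derive path(b,c) via R1 from path(b,e), path(e,c)
round 2: derive path(b,i) via R1 from path(b,e), path(e,i)
round 2: derive path(f,b) via R1 from path(f,c), path(c,b)
round 2: derive path(i,b) via R1 from path(i,c), path(c,b)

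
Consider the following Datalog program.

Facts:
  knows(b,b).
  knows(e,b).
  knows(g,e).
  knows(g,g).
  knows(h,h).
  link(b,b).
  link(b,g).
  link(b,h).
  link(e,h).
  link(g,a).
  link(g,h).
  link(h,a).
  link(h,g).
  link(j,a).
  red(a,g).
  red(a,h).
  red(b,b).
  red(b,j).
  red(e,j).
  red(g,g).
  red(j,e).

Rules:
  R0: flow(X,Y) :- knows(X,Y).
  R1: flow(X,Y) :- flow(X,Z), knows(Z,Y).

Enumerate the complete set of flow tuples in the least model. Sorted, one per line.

flow(b,b)
flow(e,b)
flow(g,b)
flow(g,e)
flow(g,g)
flow(h,h)

round 1: derive flow(b,b) via R0 from knows(b,b)
round 1: derive flow(e,b) via R0 from knows(e,b)
round 1: derive flow(g,e) via R0 from knows(g,e)
round 1: derive flow(g,g) via R0 from knows(g,g)
round 1: derive flow(h,h) via R0 from knows(h,h)
round 2: derive flow(g,b) via R1 from flow(g,e), knows(e,b)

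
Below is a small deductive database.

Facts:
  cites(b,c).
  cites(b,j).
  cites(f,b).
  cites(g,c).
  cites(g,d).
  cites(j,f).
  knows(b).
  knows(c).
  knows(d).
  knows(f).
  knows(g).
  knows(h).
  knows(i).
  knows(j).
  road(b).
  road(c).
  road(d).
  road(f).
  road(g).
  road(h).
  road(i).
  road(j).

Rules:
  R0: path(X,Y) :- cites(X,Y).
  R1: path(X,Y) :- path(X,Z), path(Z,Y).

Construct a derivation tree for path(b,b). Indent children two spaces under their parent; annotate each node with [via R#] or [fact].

path(b,b)  [via R1]
  path(b,f)  [via R1]
    path(b,j)  [via R0]
      cites(b,j)  [fact]
    path(j,f)  [via R0]
      cites(j,f)  [fact]
  path(f,b)  [via R0]
    cites(f,b)  [fact]

round 1: derive path(b,c) via R0 from cites(b,c)
round 1: derive path(b,j) via R0 from cites(b,j)
round 1: derive path(f,b) via R0 from cites(f,b)
round 1: derive path(g,c) via R0 from cites(g,c)
round 1: derive path(g,d) via R0 from cites(g,d)
round 1: derive path(j,f) via R0 from cites(j,f)
round 2: derive path(b,f) via R1 from path(b,j), path(j,f)
round 2: derive path(f,c) via R1 from path(f,b), path(b,c)
round 2: derive path(f,j) via R1 from path(f,b), path(b,j)
round 2: derive path(j,b) via R1 from path(j,f), path(f,b)
round 3: derive path(b,b) via R1 from path(b,f), path(f,b)
round 3: derive path(f,f) via R1 from path(f,b), path(b,f)
round 3: derive path(j,c) via R1 from path(j,b), path(b,c)
round 3: derive path(j,j) via R1 from path(j,b), path(b,j)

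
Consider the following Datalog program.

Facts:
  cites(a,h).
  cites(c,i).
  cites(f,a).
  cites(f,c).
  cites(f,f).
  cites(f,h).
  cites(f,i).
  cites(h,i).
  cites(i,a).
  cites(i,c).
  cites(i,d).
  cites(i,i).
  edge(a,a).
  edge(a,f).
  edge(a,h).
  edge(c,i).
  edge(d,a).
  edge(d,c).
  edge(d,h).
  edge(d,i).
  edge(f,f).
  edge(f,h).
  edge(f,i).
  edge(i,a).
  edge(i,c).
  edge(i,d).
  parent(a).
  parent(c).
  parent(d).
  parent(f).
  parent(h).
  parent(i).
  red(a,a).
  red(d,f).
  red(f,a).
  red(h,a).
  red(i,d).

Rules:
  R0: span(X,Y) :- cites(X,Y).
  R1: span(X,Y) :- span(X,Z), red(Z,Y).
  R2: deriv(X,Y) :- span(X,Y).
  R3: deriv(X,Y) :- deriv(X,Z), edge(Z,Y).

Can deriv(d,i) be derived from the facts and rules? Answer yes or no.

no

round 1: derive span(a,h) via R0 from cites(a,h)
round 1: derive span(c,i) via R0 from cites(c,i)
round 1: derive span(f,a) via R0 from cites(f,a)
round 1: derive span(f,c) via R0 from cites(f,c)
round 1: derive span(f,f) via R0 from cites(f,f)
round 1: derive span(f,h) via R0 from cites(f,h)
round 1: derive span(f,i) via R0 from cites(f,i)
round 1: derive span(h,i) via R0 from cites(h,i)
round 1: derive span(i,a) via R0 from cites(i,a)
round 1: derive span(i,c) via R0 from cites(i,c)
round 1: derive span(i,d) via R0 from cites(i,d)
round 1: derive span(i,i) via R0 from cites(i,i)
round 2: derive span(a,a) via R1 from span(a,h), red(h,a)
round 2: derive span(c,d) via R1 from span(c,i), red(i,d)
round 2: derive span(f,d) via R1 from span(f,i), red(i,d)
round 2: derive span(h,d) via R1 from span(h,i), red(i,d)
round 2: derive span(i,f) via R1 from span(i,d), red(d,f)
round 2: derive deriv(a,h) via R2 from span(a,h)
round 2: derive deriv(c,i) via R2 from span(c,i)
round 2: derive deriv(f,a) via R2 from span(f,a)
round 2: derive deriv(f,c) via R2 from span(f,c)
round 2: derive deriv(f,f) via R2 from span(f,f)
round 2: derive deriv(f,h) via R2 from span(f,h)
round 2: derive deriv(f,i) via R2 from span(f,i)
round 2: derive deriv(h,i) via R2 from span(h,i)
round 2: derive deriv(i,a) via R2 from span(i,a)
round 2: derive deriv(i,c) via R2 from span(i,c)
round 2: derive deriv(i,d) via R2 from span(i,d)
round 2: derive deriv(i,i) via R2 from span(i,i)
round 3: derive span(c,f) via R1 from span(c,d), red(d,f)
round 3: derive span(h,f) via R1 from span(h,d), red(d,f)
round 3: derive deriv(a,a) via R2 from span(a,a)
round 3: derive deriv(c,d) via R2 from span(c,d)
round 3: derive deriv(f,d) via R2 from span(f,d)
round 3: derive deriv(h,d) via R2 from span(h,d)
round 3: derive deriv(i,f) via R2 from span(i,f)
round 3: derive deriv(c,a) via R3 from deriv(c,i), edge(i,a)
round 3: derive deriv(c,c) via R3 from deriv(c,i), edge(i,c)
round 3: derive deriv(h,a) via R3 from deriv(h,i), edge(i,a)
round 3: derive deriv(h,c) via R3 from deriv(h,i), edge(i,c)
round 3: derive deriv(i,h) via R3 from deriv(i,a), edge(a,h)
round 4: derive span(c,a) via R1 from span(c,f), red(f,a)
round 4: derive span(h,a) via R1 from span(h,f), red(f,a)
round 4: derive deriv(c,f) via R2 from span(c,f)
round 4: derive deriv(h,f) via R2 from span(h,f)
round 4: derive deriv(a,f) via R3 from deriv(a,a), edge(a,f)
round 4: derive deriv(c,h) via R3 from deriv(c,a), edge(a,h)
round 4: derive deriv(h,h) via R3 from deriv(h,a), edge(a,h)
round 5: derive deriv(a,i) via R3 from deriv(a,f), edge(f,i)
round 6: derive deriv(a,c) via R3 from deriv(a,i), edge(i,c)
round 6: derive deriv(a,d) via R3 from deriv(a,i), edge(i,d)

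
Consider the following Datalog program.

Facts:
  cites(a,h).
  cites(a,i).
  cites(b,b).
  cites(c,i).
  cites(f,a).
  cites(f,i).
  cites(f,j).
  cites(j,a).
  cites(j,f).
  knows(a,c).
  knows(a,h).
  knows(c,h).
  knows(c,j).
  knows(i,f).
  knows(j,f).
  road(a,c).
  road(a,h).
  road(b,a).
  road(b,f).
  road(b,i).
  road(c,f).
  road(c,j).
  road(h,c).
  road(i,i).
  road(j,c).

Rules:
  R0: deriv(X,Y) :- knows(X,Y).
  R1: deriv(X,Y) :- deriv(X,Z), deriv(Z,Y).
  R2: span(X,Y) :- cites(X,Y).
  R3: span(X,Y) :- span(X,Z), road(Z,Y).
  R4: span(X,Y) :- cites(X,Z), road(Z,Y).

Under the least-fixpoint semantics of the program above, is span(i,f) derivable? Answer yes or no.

no

round 1: derive span(a,h) via R2 from cites(a,h)
round 1: derive span(a,i) via R2 from cites(a,i)
round 1: derive span(b,b) via R2 from cites(b,b)
round 1: derive span(c,i) via R2 from cites(c,i)
round 1: derive span(f,a) via R2 from cites(f,a)
round 1: derive span(f,i) via R2 from cites(f,i)
round 1: derive span(f,j) via R2 from cites(f,j)
round 1: derive span(j,a) via R2 from cites(j,a)
round 1: derive span(j,f) via R2 from cites(j,f)
round 1: derive span(a,c) via R4 from cites(a,h), road(h,c)
round 1: derive span(b,a) via R4 from cites(b,b), road(b,a)
round 1: derive span(b,f) via R4 from cites(b,b), road(b,f)
round 1: derive span(b,i) via R4 from cites(b,b), road(b,i)
round 1: derive span(f,c) via R4 from cites(f,a), road(a,c)
round 1: derive span(f,h) via R4 from cites(f,a), road(a,h)
round 1: derive span(j,c) via R4 from cites(j,a), road(a,c)
round 1: derive span(j,h) via R4 from cites(j,a), road(a,h)
round 2: derive span(a,f) via R3 from span(a,c), road(c,f)
round 2: derive span(a,j) via R3 from span(a,c), road(c,j)
round 2: derive span(b,c) via R3 from span(b,a), road(a,c)
round 2: derive span(b,h) via R3 from span(b,a), road(a,h)
round 2: derive span(f,f) via R3 from span(f,c), road(c,f)
round 2: derive span(j,j) via R3 from span(j,c), road(c,j)
round 3: derive span(b,j) via R3 from span(b,c), road(c,j)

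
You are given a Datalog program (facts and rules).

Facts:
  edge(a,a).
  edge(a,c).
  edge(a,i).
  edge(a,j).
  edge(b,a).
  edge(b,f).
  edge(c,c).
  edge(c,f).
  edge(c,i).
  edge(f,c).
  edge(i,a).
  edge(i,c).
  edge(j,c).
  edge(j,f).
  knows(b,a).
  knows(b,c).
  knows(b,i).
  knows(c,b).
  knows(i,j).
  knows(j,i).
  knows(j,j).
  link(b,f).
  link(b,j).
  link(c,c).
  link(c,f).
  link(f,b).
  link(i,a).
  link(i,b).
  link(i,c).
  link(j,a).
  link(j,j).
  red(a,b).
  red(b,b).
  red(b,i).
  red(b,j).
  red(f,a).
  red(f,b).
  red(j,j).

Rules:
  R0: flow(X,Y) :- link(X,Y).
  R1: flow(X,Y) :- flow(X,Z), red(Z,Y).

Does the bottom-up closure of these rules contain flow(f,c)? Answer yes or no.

no

round 1: derive flow(b,f) via R0 from link(b,f)
round 1: derive flow(b,j) via R0 from link(b,j)
round 1: derive flow(c,c) via R0 from link(c,c)
round 1: derive flow(c,f) via R0 from link(c,f)
round 1: derive flow(f,b) via R0 from link(f,b)
round 1: derive flow(i,a) via R0 from link(i,a)
round 1: derive flow(i,b) via R0 from link(i,b)
round 1: derive flow(i,c) via R0 from link(i,c)
round 1: derive flow(j,a) via R0 from link(j,a)
round 1: derive flow(j,j) via R0 from link(j,j)
round 2: derive flow(b,a) via R1 from flow(b,f), red(f,a)
round 2: derive flow(b,b) via R1 from flow(b,f), red(f,b)
round 2: derive flow(c,a) via R1 from flow(c,f), red(f,a)
round 2: derive flow(c,b) via R1 from flow(c,f), red(f,b)
round 2: derive flow(f,i) via R1 from flow(f,b), red(b,i)
round 2: derive flow(f,j) via R1 from flow(f,b), red(b,j)
round 2: derive flow(i,i) via R1 from flow(i,b), red(b,i)
round 2: derive flow(i,j) via R1 from flow(i,b), red(b,j)
round 2: derive flow(j,b) via R1 from flow(j,a), red(a,b)
round 3: derive flow(b,i) via R1 from flow(b,b), red(b,i)
round 3: derive flow(c,i) via R1 from flow(c,b), red(b,i)
round 3: derive flow(c,j) via R1 from flow(c,b), red(b,j)
round 3: derive flow(j,i) via R1 from flow(j,b), red(b,i)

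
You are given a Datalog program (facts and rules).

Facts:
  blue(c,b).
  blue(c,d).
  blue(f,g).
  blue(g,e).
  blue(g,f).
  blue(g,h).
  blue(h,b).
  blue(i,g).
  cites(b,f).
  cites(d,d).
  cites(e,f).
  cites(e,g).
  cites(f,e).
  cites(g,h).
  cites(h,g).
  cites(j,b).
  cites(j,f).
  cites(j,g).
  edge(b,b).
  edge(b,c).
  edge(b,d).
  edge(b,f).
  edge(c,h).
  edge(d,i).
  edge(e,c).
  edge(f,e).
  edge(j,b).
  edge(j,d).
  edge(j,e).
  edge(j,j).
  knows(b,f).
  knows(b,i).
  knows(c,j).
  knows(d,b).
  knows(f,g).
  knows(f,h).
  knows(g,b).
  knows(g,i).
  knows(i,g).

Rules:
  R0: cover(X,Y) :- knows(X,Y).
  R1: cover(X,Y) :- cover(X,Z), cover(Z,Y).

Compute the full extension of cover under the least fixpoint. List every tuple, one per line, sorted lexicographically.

cover(b,b)
cover(b,f)
cover(b,g)
cover(b,h)
cover(b,i)
cover(c,j)
cover(d,b)
cover(d,f)
cover(d,g)
cover(d,h)
cover(d,i)
cover(f,b)
cover(f,f)
cover(f,g)
cover(f,h)
cover(f,i)
cover(g,b)
cover(g,f)
cover(g,g)
cover(g,h)
cover(g,i)
cover(i,b)
cover(i,f)
cover(i,g)
cover(i,h)
cover(i,i)

round 1: derive cover(b,f) via R0 from knows(b,f)
round 1: derive cover(b,i) via R0 from knows(b,i)
round 1: derive cover(c,j) via R0 from knows(c,j)
round 1: derive cover(d,b) via R0 from knows(d,b)
round 1: derive cover(f,g) via R0 from knows(f,g)
round 1: derive cover(f,h) via R0 from knows(f,h)
round 1: derive cover(g,b) via R0 from knows(g,b)
round 1: derive cover(g,i) via R0 from knows(g,i)
round 1: derive cover(i,g) via R0 from knows(i,g)
round 2: derive cover(b,g) via R1 from cover(b,f), cover(f,g)
round 2: derive cover(b,h) via R1 from cover(b,f), cover(f,h)
round 2: derive cover(d,f) via R1 from cover(d,b), cover(b,f)
round 2: derive cover(d,i) via R1 from cover(d,b), cover(b,i)
round 2: derive cover(f,b) via R1 from cover(f,g), cover(g,b)
round 2: derive cover(f,i) via R1 from cover(f,g), cover(g,i)
round 2: derive cover(g,f) via R1 from cover(g,b), cover(b,f)
round 2: derive cover(g,g) via R1 from cover(g,i), cover(i,g)
round 2: derive cover(i,b) via R1 from cover(i,g), cover(g,b)
round 2: derive cover(i,i) via R1 from cover(i,g), cover(g,i)
round 3: derive cover(b,b) via R1 from cover(b,f), cover(f,b)
round 3: derive cover(d,g) via R1 from cover(d,b), cover(b,g)
round 3: derive cover(d,h) via R1 from cover(d,b), cover(b,h)
round 3: derive cover(f,f) via R1 from cover(f,b), cover(b,f)
round 3: derive cover(g,h) via R1 from cover(g,b), cover(b,h)
round 3: derive cover(i,f) via R1 from cover(i,b), cover(b,f)
round 3: derive cover(i,h) via R1 from cover(i,b), cover(b,h)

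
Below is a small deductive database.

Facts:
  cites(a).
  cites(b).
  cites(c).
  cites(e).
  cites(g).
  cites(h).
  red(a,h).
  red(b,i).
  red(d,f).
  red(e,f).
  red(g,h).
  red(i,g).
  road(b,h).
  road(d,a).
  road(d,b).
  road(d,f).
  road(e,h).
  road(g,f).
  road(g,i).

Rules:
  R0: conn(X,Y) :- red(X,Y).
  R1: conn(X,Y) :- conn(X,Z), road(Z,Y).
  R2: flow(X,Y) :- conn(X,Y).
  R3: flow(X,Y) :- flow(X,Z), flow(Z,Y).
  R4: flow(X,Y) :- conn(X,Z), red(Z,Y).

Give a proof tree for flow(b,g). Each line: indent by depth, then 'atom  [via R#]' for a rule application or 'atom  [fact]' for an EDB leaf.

round 1: derive conn(a,h) via R0 from red(a,h)
round 1: derive conn(b,i) via R0 from red(b,i)
round 1: derive conn(d,f) via R0 from red(d,f)
round 1: derive conn(e,f) via R0 from red(e,f)
round 1: derive conn(g,h) via R0 from red(g,h)
round 1: derive conn(i,g) via R0 from red(i,g)
round 2: derive conn(i,f) via R1 from conn(i,g), road(g,f)
round 2: derive conn(i,i) via R1 from conn(i,g), road(g,i)
round 2: derive flow(a,h) via R2 from conn(a,h)
round 2: derive flow(b,i) via R2 from conn(b,i)
round 2: derive flow(d,f) via R2 from conn(d,f)
round 2: derive flow(e,f) via R2 from conn(e,f)
round 2: derive flow(g,h) via R2 from conn(g,h)
round 2: derive flow(i,g) via R2 from conn(i,g)
round 2: derive flow(b,g) via R4 from conn(b,i), red(i,g)
round 2: derive flow(i,h) via R4 from conn(i,g), red(g,h)
round 3: derive flow(i,f) via R2 from conn(i,f)
round 3: derive flow(i,i) via R2 from conn(i,i)
round 3: derive flow(b,h) via R3 from flow(b,g), flow(g,h)
round 4: derive flow(b,f) via R3 from flow(b,i), flow(i,f)

flow(b,g)  [via R4]
  conn(b,i)  [via R0]
    red(b,i)  [fact]
  red(i,g)  [fact]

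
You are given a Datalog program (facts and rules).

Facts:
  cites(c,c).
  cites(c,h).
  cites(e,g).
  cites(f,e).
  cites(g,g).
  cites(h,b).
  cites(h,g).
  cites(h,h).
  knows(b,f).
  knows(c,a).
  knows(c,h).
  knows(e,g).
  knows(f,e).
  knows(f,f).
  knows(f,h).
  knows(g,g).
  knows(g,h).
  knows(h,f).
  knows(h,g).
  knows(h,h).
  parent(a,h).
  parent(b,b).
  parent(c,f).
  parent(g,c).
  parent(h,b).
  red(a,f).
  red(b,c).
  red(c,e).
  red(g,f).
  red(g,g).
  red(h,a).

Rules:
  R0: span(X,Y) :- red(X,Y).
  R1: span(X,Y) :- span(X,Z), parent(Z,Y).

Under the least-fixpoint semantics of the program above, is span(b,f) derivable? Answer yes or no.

round 1: derive span(a,f) via R0 from red(a,f)
round 1: derive span(b,c) via R0 from red(b,c)
round 1: derive span(c,e) via R0 from red(c,e)
round 1: derive span(g,f) via R0 from red(g,f)
round 1: derive span(g,g) via R0 from red(g,g)
round 1: derive span(h,a) via R0 from red(h,a)
round 2: derive span(b,f) via R1 from span(b,c), parent(c,f)
round 2: derive span(g,c) via R1 from span(g,g), parent(g,c)
round 2: derive span(h,h) via R1 from span(h,a), parent(a,h)
round 3: derive span(h,b) via R1 from span(h,h), parent(h,b)

yes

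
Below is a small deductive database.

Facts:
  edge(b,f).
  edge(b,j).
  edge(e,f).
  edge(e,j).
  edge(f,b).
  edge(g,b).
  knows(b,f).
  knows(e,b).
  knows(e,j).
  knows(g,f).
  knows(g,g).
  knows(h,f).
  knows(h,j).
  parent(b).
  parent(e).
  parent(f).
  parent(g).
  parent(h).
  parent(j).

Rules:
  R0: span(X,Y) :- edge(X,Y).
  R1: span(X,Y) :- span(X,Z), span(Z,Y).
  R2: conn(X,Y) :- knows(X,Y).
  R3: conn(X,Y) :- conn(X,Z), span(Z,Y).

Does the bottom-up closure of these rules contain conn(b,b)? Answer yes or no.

yes

round 1: derive span(b,f) via R0 from edge(b,f)
round 1: derive span(b,j) via R0 from edge(b,j)
round 1: derive span(e,f) via R0 from edge(e,f)
round 1: derive span(e,j) via R0 from edge(e,j)
round 1: derive span(f,b) via R0 from edge(f,b)
round 1: derive span(g,b) via R0 from edge(g,b)
round 1: derive conn(b,f) via R2 from knows(b,f)
round 1: derive conn(e,b) via R2 from knows(e,b)
round 1: derive conn(e,j) via R2 from knows(e,j)
round 1: derive conn(g,f) via R2 from knows(g,f)
round 1: derive conn(g,g) via R2 from knows(g,g)
round 1: derive conn(h,f) via R2 from knows(h,f)
round 1: derive conn(h,j) via R2 from knows(h,j)
round 2: derive span(b,b) via R1 from span(b,f), span(f,b)
round 2: derive span(e,b) via R1 from span(e,f), span(f,b)
round 2: derive span(f,f) via R1 from span(f,b), span(b,f)
round 2: derive span(f,j) via R1 from span(f,b), span(b,j)
round 2: derive span(g,f) via R1 from span(g,b), span(b,f)
round 2: derive span(g,j) via R1 from span(g,b), span(b,j)
round 2: derive conn(b,b) via R3 from conn(b,f), span(f,b)
round 2: derive conn(e,f) via R3 from conn(e,b), span(b,f)
round 2: derive conn(g,b) via R3 from conn(g,f), span(f,b)
round 2: derive conn(h,b) via R3 from conn(h,f), span(f,b)
round 3: derive conn(b,j) via R3 from conn(b,b), span(b,j)
round 3: derive conn(g,j) via R3 from conn(g,b), span(b,j)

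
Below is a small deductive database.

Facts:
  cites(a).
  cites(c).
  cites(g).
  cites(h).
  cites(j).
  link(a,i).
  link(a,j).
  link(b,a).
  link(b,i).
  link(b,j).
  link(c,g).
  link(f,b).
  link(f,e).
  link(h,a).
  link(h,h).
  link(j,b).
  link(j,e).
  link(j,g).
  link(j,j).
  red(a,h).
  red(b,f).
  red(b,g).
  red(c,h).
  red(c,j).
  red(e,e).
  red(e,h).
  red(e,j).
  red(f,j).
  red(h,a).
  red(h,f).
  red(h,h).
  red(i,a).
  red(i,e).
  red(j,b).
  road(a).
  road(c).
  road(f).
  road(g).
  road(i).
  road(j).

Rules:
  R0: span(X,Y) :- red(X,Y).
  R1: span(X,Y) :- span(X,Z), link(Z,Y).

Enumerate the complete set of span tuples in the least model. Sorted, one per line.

round 1: derive span(a,h) via R0 from red(a,h)
round 1: derive span(b,f) via R0 from red(b,f)
round 1: derive span(b,g) via R0 from red(b,g)
round 1: derive span(c,h) via R0 from red(c,h)
round 1: derive span(c,j) via R0 from red(c,j)
round 1: derive span(e,e) via R0 from red(e,e)
round 1: derive span(e,h) via R0 from red(e,h)
round 1: derive span(e,j) via R0 from red(e,j)
round 1: derive span(f,j) via R0 from red(f,j)
round 1: derive span(h,a) via R0 from red(h,a)
round 1: derive span(h,f) via R0 from red(h,f)
round 1: derive span(h,h) via R0 from red(h,h)
round 1: derive span(i,a) via R0 from red(i,a)
round 1: derive span(i,e) via R0 from red(i,e)
round 1: derive span(j,b) via R0 from red(j,b)
round 2: derive span(a,a) via R1 from span(a,h), link(h,a)
round 2: derive span(b,b) via R1 from span(b,f), link(f,b)
round 2: derive span(b,e) via R1 from span(b,f), link(f,e)
round 2: derive span(c,a) via R1 from span(c,h), link(h,a)
round 2: derive span(c,b) via R1 from span(c,j), link(j,b)
round 2: derive span(c,e) via R1 from span(c,j), link(j,e)
round 2: derive span(c,g) via R1 from span(c,j), link(j,g)
round 2: derive span(e,a) via R1 from span(e,h), link(h,a)
round 2: derive span(e,b) via R1 from span(e,j), link(j,b)
round 2: derive span(e,g) via R1 from span(e,j), link(j,g)
round 2: derive span(f,b) via R1 from span(f,j), link(j,b)
round 2: derive span(f,e) via R1 from span(f,j), link(j,e)
round 2: derive span(f,g) via R1 from span(f,j), link(j,g)
round 2: derive span(h,b) via R1 from span(h,f), link(f,b)
round 2: derive span(h,e) via R1 from span(h,f), link(f,e)
round 2: derive span(h,i) via R1 from span(h,a), link(a,i)
round 2: derive span(h,j) via R1 from span(h,a), link(a,j)
round 2: derive span(i,i) via R1 from span(i,a), link(a,i)
round 2: derive span(i,j) via R1 from span(i,a), link(a,j)
round 2: derive span(j,a) via R1 from span(j,b), link(b,a)
round 2: derive span(j,i) via R1 from span(j,b), link(b,i)
round 2: derive span(j,j) via R1 from span(j,b), link(b,j)
round 3: derive span(a,i) via R1 from span(a,a), link(a,i)
round 3: derive span(a,j) via R1 from span(a,a), link(a,j)
round 3: derive span(b,a) via R1 from span(b,b), link(b,a)
round 3: derive span(b,i) via R1 from span(b,b), link(b,i)
round 3: derive span(b,j) via R1 from span(b,b), link(b,j)
round 3: derive span(c,i) via R1 from span(c,a), link(a,i)
round 3: derive span(e,i) via R1 from span(e,a), link(a,i)
round 3: derive span(f,a) via R1 from span(f,b), link(b,a)
round 3: derive span(f,i) via R1 from span(f,b), link(b,i)
round 3: derive span(h,g) via R1 from span(h,j), link(j,g)
round 3: derive span(i,b) via R1 from span(i,j), link(j,b)
round 3: derive span(i,g) via R1 from span(i,j), link(j,g)
round 3: derive span(j,e) via R1 from span(j,j), link(j,e)
round 3: derive span(j,g) via R1 from span(j,j), link(j,g)
round 4: derive span(a,b) via R1 from span(a,j), link(j,b)
round 4: derive span(a,e) via R1 from span(a,j), link(j,e)
round 4: derive span(a,g) via R1 from span(a,j), link(j,g)

span(a,a)
span(a,b)
span(a,e)
span(a,g)
span(a,h)
span(a,i)
span(a,j)
span(b,a)
span(b,b)
span(b,e)
span(b,f)
span(b,g)
span(b,i)
span(b,j)
span(c,a)
span(c,b)
span(c,e)
span(c,g)
span(c,h)
span(c,i)
span(c,j)
span(e,a)
span(e,b)
span(e,e)
span(e,g)
span(e,h)
span(e,i)
span(e,j)
span(f,a)
span(f,b)
span(f,e)
span(f,g)
span(f,i)
span(f,j)
span(h,a)
span(h,b)
span(h,e)
span(h,f)
span(h,g)
span(h,h)
span(h,i)
span(h,j)
span(i,a)
span(i,b)
span(i,e)
span(i,g)
span(i,i)
span(i,j)
span(j,a)
span(j,b)
span(j,e)
span(j,g)
span(j,i)
span(j,j)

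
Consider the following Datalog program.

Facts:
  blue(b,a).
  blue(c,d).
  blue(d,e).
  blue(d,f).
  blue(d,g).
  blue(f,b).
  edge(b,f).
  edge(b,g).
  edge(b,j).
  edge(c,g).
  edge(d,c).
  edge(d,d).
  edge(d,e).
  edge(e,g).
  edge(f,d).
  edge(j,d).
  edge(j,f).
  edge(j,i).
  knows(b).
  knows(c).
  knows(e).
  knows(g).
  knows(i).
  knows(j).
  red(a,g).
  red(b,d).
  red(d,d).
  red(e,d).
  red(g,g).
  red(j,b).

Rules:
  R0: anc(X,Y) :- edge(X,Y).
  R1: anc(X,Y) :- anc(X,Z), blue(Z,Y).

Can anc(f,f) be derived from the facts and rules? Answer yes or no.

round 1: derive anc(b,f) via R0 from edge(b,f)
round 1: derive anc(b,g) via R0 from edge(b,g)
round 1: derive anc(b,j) via R0 from edge(b,j)
round 1: derive anc(c,g) via R0 from edge(c,g)
round 1: derive anc(d,c) via R0 from edge(d,c)
round 1: derive anc(d,d) via R0 from edge(d,d)
round 1: derive anc(d,e) via R0 from edge(d,e)
round 1: derive anc(e,g) via R0 from edge(e,g)
round 1: derive anc(f,d) via R0 from edge(f,d)
round 1: derive anc(j,d) via R0 from edge(j,d)
round 1: derive anc(j,f) via R0 from edge(j,f)
round 1: derive anc(j,i) via R0 from edge(j,i)
round 2: derive anc(b,b) via R1 from anc(b,f), blue(f,b)
round 2: derive anc(d,f) via R1 from anc(d,d), blue(d,f)
round 2: derive anc(d,g) via R1 from anc(d,d), blue(d,g)
round 2: derive anc(f,e) via R1 from anc(f,d), blue(d,e)
round 2: derive anc(f,f) via R1 from anc(f,d), blue(d,f)
round 2: derive anc(f,g) via R1 from anc(f,d), blue(d,g)
round 2: derive anc(j,b) via R1 from anc(j,f), blue(f,b)
round 2: derive anc(j,e) via R1 from anc(j,d), blue(d,e)
round 2: derive anc(j,g) via R1 from anc(j,d), blue(d,g)
round 3: derive anc(b,a) via R1 from anc(b,b), blue(b,a)
round 3: derive anc(d,b) via R1 from anc(d,f), blue(f,b)
round 3: derive anc(f,b) via R1 from anc(f,f), blue(f,b)
round 3: derive anc(j,a) via R1 from anc(j,b), blue(b,a)
round 4: derive anc(d,a) via R1 from anc(d,b), blue(b,a)
round 4: derive anc(f,a) via R1 from anc(f,b), blue(b,a)

yes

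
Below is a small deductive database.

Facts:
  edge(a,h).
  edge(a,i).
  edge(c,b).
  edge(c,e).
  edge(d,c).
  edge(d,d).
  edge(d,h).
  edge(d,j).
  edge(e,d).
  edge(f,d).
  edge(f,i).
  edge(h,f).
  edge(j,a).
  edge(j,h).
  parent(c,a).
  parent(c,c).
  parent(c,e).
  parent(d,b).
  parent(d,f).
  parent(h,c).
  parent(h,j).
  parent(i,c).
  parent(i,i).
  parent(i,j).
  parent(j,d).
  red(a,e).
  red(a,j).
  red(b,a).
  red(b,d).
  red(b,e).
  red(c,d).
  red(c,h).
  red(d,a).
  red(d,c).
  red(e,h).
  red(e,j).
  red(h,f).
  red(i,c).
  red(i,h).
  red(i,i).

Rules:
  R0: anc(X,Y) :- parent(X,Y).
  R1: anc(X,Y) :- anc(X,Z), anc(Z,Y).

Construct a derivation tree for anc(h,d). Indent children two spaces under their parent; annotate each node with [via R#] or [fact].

anc(h,d)  [via R1]
  anc(h,j)  [via R0]
    parent(h,j)  [fact]
  anc(j,d)  [via R0]
    parent(j,d)  [fact]

round 1: derive anc(c,a) via R0 from parent(c,a)
round 1: derive anc(c,c) via R0 from parent(c,c)
round 1: derive anc(c,e) via R0 from parent(c,e)
round 1: derive anc(d,b) via R0 from parent(d,b)
round 1: derive anc(d,f) via R0 from parent(d,f)
round 1: derive anc(h,c) via R0 from parent(h,c)
round 1: derive anc(h,j) via R0 from parent(h,j)
round 1: derive anc(i,c) via R0 from parent(i,c)
round 1: derive anc(i,i) via R0 from parent(i,i)
round 1: derive anc(i,j) via R0 from parent(i,j)
round 1: derive anc(j,d) via R0 from parent(j,d)
round 2: derive anc(h,a) via R1 from anc(h,c), anc(c,a)
round 2: derive anc(h,d) via R1 from anc(h,j), anc(j,d)
round 2: derive anc(h,e) via R1 from anc(h,c), anc(c,e)
round 2: derive anc(i,a) via R1 from anc(i,c), anc(c,a)
round 2: derive anc(i,d) via R1 from anc(i,j), anc(j,d)
round 2: derive anc(i,e) via R1 from anc(i,c), anc(c,e)
round 2: derive anc(j,b) via R1 from anc(j,d), anc(d,b)
round 2: derive anc(j,f) via R1 from anc(j,d), anc(d,f)
round 3: derive anc(h,b) via R1 from anc(h,d), anc(d,b)
round 3: derive anc(h,f) via R1 from anc(h,d), anc(d,f)
round 3: derive anc(i,b) via R1 from anc(i,d), anc(d,b)
round 3: derive anc(i,f) via R1 from anc(i,d), anc(d,f)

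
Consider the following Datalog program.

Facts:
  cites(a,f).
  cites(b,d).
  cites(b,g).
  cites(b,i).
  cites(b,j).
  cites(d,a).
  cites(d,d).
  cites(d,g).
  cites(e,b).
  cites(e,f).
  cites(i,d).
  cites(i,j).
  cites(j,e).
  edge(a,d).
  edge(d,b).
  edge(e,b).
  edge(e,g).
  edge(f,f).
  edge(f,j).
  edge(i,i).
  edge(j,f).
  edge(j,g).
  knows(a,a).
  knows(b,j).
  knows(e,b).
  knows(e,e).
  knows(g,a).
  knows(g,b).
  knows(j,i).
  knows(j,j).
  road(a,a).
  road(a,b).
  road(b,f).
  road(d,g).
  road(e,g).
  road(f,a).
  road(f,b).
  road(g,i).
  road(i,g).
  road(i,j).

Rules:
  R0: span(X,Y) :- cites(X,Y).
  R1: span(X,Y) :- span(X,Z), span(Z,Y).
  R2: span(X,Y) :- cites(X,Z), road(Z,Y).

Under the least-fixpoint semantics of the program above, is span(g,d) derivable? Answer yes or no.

round 1: derive span(a,f) via R0 from cites(a,f)
round 1: derive span(b,d) via R0 from cites(b,d)
round 1: derive span(b,g) via R0 from cites(b,g)
round 1: derive span(b,i) via R0 from cites(b,i)
round 1: derive span(b,j) via R0 from cites(b,j)
round 1: derive span(d,a) via R0 from cites(d,a)
round 1: derive span(d,d) via R0 from cites(d,d)
round 1: derive span(d,g) via R0 from cites(d,g)
round 1: derive span(e,b) via R0 from cites(e,b)
round 1: derive span(e,f) via R0 from cites(e,f)
round 1: derive span(i,d) via R0 from cites(i,d)
round 1: derive span(i,j) via R0 from cites(i,j)
round 1: derive span(j,e) via R0 from cites(j,e)
round 1: derive span(a,a) via R2 from cites(a,f), road(f,a)
round 1: derive span(a,b) via R2 from cites(a,f), road(f,b)
round 1: derive span(d,b) via R2 from cites(d,a), road(a,b)
round 1: derive span(d,i) via R2 from cites(d,g), road(g,i)
round 1: derive span(e,a) via R2 from cites(e,f), road(f,a)
round 1: derive span(i,g) via R2 from cites(i,d), road(d,g)
round 1: derive span(j,g) via R2 from cites(j,e), road(e,g)
round 2: derive span(a,d) via R1 from span(a,b), span(b,d)
round 2: derive span(a,g) via R1 from span(a,b), span(b,g)
round 2: derive span(a,i) via R1 from span(a,b), span(b,i)
round 2: derive span(a,j) via R1 from span(a,b), span(b,j)
round 2: derive span(b,a) via R1 from span(b,d), span(d,a)
round 2: derive span(b,b) via R1 from span(b,d), span(d,b)
round 2: derive span(b,e) via R1 from span(b,j), span(j,e)
round 2: derive span(d,f) via R1 from span(d,a), span(a,f)
round 2: derive span(d,j) via R1 from span(d,b), span(b,j)
round 2: derive span(e,d) via R1 from span(e,b), span(b,d)
round 2: derive span(e,g) via R1 from span(e,b), span(b,g)
round 2: derive span(e,i) via R1 from span(e,b), span(b,i)
round 2: derive span(e,j) via R1 from span(e,b), span(b,j)
round 2: derive span(i,a) via R1 from span(i,d), span(d,a)
round 2: derive span(i,b) via R1 from span(i,d), span(d,b)
round 2: derive span(i,e) via R1 from span(i,j), span(j,e)
round 2: derive span(i,i) via R1 from span(i,d), span(d,i)
round 2: derive span(j,a) via R1 from span(j,e), span(e,a)
round 2: derive span(j,b) via R1 from span(j,e), span(e,b)
round 2: derive span(j,f) via R1 from span(j,e), span(e,f)
round 3: derive span(a,e) via R1 from span(a,b), span(b,e)
round 3: derive span(b,f) via R1 from span(b,a), span(a,f)
round 3: derive span(d,e) via R1 from span(d,b), span(b,e)
round 3: derive span(e,e) via R1 from span(e,b), span(b,e)
round 3: derive span(i,f) via R1 from span(i,a), span(a,f)
round 3: derive span(j,d) via R1 from span(j,a), span(a,d)
round 3: derive span(j,i) via R1 from span(j,a), span(a,i)
round 3: derive span(j,j) via R1 from span(j,a), span(a,j)

no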